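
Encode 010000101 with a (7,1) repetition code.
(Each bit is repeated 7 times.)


Each bit -> 7 copies

000000011111110000000000000000000000000000111111100000001111111


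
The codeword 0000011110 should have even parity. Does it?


Number of 1s: 4

Yes, parity is correct (4 ones)


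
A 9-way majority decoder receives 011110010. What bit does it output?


Ones: 5 out of 9
Threshold: 5

1 (5/9 voted 1)


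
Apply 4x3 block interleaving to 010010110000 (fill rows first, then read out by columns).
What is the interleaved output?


Matrix:
  010
  010
  110
  000
Read columns: 001011100000

001011100000


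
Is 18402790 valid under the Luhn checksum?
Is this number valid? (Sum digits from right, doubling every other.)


Luhn sum = 38
38 mod 10 = 8

Invalid (Luhn sum mod 10 = 8)


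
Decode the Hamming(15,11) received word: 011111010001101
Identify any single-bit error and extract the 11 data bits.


Syndrome = 0: no error detected

Data: 11100001101 (no errors)


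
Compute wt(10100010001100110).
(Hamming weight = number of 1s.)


Counting 1s in 10100010001100110

7


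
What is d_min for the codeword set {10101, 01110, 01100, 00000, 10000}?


Comparing all pairs, minimum distance: 1
Can detect 0 errors, correct 0 errors

1


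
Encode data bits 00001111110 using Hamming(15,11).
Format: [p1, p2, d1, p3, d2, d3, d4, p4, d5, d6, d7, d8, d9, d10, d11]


Parity bits: p1=1, p2=1, p3=1, p4=0

110100001111110


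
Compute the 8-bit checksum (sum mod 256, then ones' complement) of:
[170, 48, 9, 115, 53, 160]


Sum = 555 mod 256 = 43
Complement = 212

212


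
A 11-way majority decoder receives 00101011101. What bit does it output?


Ones: 6 out of 11
Threshold: 6

1 (6/11 voted 1)


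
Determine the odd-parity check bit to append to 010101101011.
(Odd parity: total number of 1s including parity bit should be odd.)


Number of 1s in data: 7
Parity bit: 0

0


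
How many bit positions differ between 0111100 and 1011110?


XOR: 1100010
Count of 1s: 3

3


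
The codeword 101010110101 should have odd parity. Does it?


Number of 1s: 7

Yes, parity is correct (7 ones)


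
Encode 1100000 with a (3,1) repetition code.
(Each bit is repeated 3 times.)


Each bit -> 3 copies

111111000000000000000


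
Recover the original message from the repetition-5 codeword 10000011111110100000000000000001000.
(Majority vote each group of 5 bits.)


Groups: 10000, 01111, 11101, 00000, 00000, 00000, 01000
Majority votes: 0110000

0110000


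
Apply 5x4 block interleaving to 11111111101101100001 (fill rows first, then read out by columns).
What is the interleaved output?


Matrix:
  1111
  1111
  1011
  0110
  0001
Read columns: 11100110101111011101

11100110101111011101


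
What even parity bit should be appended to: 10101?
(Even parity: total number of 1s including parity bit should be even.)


Number of 1s in data: 3
Parity bit: 1

1


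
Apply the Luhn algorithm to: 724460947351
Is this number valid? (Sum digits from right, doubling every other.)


Luhn sum = 45
45 mod 10 = 5

Invalid (Luhn sum mod 10 = 5)


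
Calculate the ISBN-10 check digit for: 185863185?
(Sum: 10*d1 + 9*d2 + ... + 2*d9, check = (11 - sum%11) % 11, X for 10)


Weighted sum: 267
267 mod 11 = 3

Check digit: 8


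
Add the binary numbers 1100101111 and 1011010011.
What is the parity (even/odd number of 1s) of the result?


1100101111 = 815
1011010011 = 723
Sum = 1538 = 11000000010
1s count = 3

odd parity (3 ones in 11000000010)


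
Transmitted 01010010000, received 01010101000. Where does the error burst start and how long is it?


XOR: 00000111000

Burst at position 5, length 3


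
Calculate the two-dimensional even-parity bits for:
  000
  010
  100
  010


Row parities: 0111
Column parities: 100

Row P: 0111, Col P: 100, Corner: 1


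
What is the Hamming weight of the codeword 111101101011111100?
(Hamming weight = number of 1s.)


Counting 1s in 111101101011111100

13


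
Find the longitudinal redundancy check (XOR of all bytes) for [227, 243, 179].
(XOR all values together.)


XOR chain: 227 ^ 243 ^ 179 = 163

163


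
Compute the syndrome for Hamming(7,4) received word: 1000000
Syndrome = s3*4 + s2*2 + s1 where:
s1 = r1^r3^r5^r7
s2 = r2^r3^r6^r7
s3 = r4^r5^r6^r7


s1=1, s2=0, s3=0

Syndrome = 1 (error at position 1)


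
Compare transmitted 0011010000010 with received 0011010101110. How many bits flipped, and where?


XOR: 0000000101100

3 error(s) at position(s): 7, 9, 10


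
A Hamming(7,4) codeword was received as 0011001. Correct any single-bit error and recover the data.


Syndrome = 0: no error detected

Data: 1001 (no errors)


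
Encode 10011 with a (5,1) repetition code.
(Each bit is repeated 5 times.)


Each bit -> 5 copies

1111100000000001111111111


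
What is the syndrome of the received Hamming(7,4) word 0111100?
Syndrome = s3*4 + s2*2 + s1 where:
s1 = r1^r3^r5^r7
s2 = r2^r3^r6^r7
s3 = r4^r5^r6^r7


s1=0, s2=0, s3=0

Syndrome = 0 (no error)


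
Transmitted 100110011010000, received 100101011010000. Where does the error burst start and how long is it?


XOR: 000011000000000

Burst at position 4, length 2


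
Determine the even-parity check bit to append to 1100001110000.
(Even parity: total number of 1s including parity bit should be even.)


Number of 1s in data: 5
Parity bit: 1

1


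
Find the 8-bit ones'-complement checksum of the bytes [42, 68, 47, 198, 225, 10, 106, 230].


Sum = 926 mod 256 = 158
Complement = 97

97


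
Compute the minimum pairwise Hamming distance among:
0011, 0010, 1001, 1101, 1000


Comparing all pairs, minimum distance: 1
Can detect 0 errors, correct 0 errors

1


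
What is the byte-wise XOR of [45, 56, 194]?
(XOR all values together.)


XOR chain: 45 ^ 56 ^ 194 = 215

215


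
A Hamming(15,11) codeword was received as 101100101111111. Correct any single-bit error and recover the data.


Syndrome = 9: error at position 9

Data: 10010111111 (corrected bit 9)


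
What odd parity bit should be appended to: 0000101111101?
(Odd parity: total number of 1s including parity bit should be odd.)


Number of 1s in data: 7
Parity bit: 0

0


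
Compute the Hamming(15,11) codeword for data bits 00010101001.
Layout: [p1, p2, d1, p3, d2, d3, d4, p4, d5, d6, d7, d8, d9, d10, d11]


Parity bits: p1=0, p2=1, p3=1, p4=1

010100110101001


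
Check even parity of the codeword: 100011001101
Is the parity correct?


Number of 1s: 6

Yes, parity is correct (6 ones)


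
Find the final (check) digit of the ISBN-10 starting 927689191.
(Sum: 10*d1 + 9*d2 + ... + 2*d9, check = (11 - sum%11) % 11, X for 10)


Weighted sum: 332
332 mod 11 = 2

Check digit: 9


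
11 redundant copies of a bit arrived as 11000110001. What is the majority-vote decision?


Ones: 5 out of 11
Threshold: 6

0 (5/11 voted 1)


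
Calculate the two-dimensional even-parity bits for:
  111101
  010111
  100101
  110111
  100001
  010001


Row parities: 101100
Column parities: 001000

Row P: 101100, Col P: 001000, Corner: 1


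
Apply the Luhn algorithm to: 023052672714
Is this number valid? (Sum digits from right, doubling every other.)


Luhn sum = 38
38 mod 10 = 8

Invalid (Luhn sum mod 10 = 8)


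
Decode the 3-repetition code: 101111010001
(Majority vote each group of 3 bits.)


Groups: 101, 111, 010, 001
Majority votes: 1100

1100


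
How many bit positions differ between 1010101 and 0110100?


XOR: 1100001
Count of 1s: 3

3


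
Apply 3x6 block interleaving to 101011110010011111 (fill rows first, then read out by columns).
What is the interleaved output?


Matrix:
  101011
  110010
  011111
Read columns: 110011101001111101

110011101001111101


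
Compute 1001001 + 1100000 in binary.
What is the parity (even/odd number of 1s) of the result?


1001001 = 73
1100000 = 96
Sum = 169 = 10101001
1s count = 4

even parity (4 ones in 10101001)


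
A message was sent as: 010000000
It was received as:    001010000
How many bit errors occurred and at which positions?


XOR: 011010000

3 error(s) at position(s): 1, 2, 4


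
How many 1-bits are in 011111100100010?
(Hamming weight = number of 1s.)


Counting 1s in 011111100100010

8


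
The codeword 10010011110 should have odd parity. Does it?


Number of 1s: 6

No, parity error (6 ones)


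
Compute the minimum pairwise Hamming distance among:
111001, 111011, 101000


Comparing all pairs, minimum distance: 1
Can detect 0 errors, correct 0 errors

1


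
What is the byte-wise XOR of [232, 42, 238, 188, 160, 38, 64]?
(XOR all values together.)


XOR chain: 232 ^ 42 ^ 238 ^ 188 ^ 160 ^ 38 ^ 64 = 86

86


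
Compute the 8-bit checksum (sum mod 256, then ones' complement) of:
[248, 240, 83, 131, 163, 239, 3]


Sum = 1107 mod 256 = 83
Complement = 172

172


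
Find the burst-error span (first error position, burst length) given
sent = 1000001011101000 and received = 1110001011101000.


XOR: 0110000000000000

Burst at position 1, length 2


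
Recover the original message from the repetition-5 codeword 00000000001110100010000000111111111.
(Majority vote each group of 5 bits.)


Groups: 00000, 00000, 11101, 00010, 00000, 01111, 11111
Majority votes: 0010011

0010011


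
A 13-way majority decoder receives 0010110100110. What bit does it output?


Ones: 6 out of 13
Threshold: 7

0 (6/13 voted 1)


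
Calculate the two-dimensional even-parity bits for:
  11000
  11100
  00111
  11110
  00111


Row parities: 01101
Column parities: 11010

Row P: 01101, Col P: 11010, Corner: 1


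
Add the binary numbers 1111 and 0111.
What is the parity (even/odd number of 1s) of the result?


1111 = 15
0111 = 7
Sum = 22 = 10110
1s count = 3

odd parity (3 ones in 10110)


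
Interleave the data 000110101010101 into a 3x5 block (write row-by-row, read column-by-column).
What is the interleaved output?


Matrix:
  00011
  01010
  10101
Read columns: 001010001110101

001010001110101


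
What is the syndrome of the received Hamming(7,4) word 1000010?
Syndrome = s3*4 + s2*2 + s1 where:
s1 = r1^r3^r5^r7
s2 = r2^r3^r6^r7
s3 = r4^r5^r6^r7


s1=1, s2=1, s3=1

Syndrome = 7 (error at position 7)


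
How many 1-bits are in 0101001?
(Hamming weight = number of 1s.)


Counting 1s in 0101001

3


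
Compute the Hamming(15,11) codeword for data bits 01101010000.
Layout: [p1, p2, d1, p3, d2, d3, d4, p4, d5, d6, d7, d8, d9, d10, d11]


Parity bits: p1=1, p2=0, p3=0, p4=0

100011001010000


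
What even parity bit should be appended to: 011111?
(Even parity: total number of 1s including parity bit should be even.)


Number of 1s in data: 5
Parity bit: 1

1


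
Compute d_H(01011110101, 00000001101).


XOR: 01011111000
Count of 1s: 6

6


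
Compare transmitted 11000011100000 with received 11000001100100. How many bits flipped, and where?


XOR: 00000010000100

2 error(s) at position(s): 6, 11


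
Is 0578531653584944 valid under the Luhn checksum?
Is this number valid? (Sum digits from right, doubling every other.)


Luhn sum = 72
72 mod 10 = 2

Invalid (Luhn sum mod 10 = 2)


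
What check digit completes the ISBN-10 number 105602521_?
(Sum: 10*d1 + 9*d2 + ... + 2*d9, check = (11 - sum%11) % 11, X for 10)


Weighted sum: 130
130 mod 11 = 9

Check digit: 2


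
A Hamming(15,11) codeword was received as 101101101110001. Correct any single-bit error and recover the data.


Syndrome = 0: no error detected

Data: 10111110001 (no errors)


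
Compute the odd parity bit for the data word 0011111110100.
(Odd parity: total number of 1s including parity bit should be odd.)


Number of 1s in data: 8
Parity bit: 1

1


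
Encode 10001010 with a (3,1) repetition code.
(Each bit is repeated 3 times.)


Each bit -> 3 copies

111000000000111000111000


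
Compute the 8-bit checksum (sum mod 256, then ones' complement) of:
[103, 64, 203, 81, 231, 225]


Sum = 907 mod 256 = 139
Complement = 116

116


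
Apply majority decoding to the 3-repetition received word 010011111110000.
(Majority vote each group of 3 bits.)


Groups: 010, 011, 111, 110, 000
Majority votes: 01110

01110


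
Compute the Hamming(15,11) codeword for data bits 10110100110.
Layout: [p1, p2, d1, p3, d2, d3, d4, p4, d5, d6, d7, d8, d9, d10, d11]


Parity bits: p1=1, p2=1, p3=0, p4=1

111001110100110


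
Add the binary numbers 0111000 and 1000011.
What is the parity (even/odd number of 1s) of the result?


0111000 = 56
1000011 = 67
Sum = 123 = 1111011
1s count = 6

even parity (6 ones in 1111011)


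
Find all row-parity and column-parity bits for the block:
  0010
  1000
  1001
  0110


Row parities: 1100
Column parities: 0101

Row P: 1100, Col P: 0101, Corner: 0


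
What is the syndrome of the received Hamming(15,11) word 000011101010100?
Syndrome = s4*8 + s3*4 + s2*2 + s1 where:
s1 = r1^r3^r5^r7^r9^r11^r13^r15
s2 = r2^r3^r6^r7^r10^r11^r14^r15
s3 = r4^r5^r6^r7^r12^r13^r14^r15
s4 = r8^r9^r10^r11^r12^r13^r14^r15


s1=1, s2=1, s3=0, s4=1

Syndrome = 11 (error at position 11)


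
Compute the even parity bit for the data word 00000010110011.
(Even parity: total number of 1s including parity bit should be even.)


Number of 1s in data: 5
Parity bit: 1

1


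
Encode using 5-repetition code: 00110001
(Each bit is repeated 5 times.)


Each bit -> 5 copies

0000000000111111111100000000000000011111


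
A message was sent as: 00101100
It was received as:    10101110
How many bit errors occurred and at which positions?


XOR: 10000010

2 error(s) at position(s): 0, 6


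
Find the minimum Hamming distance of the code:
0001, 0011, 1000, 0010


Comparing all pairs, minimum distance: 1
Can detect 0 errors, correct 0 errors

1


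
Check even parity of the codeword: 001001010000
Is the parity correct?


Number of 1s: 3

No, parity error (3 ones)


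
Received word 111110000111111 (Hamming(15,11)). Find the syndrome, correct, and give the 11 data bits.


Syndrome = 0: no error detected

Data: 11000111111 (no errors)


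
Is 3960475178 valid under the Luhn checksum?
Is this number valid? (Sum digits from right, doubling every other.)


Luhn sum = 48
48 mod 10 = 8

Invalid (Luhn sum mod 10 = 8)


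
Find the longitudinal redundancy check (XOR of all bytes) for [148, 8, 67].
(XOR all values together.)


XOR chain: 148 ^ 8 ^ 67 = 223

223


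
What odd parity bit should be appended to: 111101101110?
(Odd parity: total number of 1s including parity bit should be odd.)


Number of 1s in data: 9
Parity bit: 0

0


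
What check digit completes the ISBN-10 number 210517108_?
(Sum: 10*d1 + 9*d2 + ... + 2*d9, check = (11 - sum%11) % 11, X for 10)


Weighted sum: 125
125 mod 11 = 4

Check digit: 7


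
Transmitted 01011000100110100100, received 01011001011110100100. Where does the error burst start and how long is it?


XOR: 00000001111000000000

Burst at position 7, length 4


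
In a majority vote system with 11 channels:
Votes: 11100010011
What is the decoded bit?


Ones: 6 out of 11
Threshold: 6

1 (6/11 voted 1)


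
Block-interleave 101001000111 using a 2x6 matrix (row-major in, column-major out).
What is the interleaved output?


Matrix:
  101001
  000111
Read columns: 100010010111

100010010111


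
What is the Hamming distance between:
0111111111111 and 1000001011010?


XOR: 1111110100101
Count of 1s: 9

9


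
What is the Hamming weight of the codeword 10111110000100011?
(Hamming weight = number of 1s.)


Counting 1s in 10111110000100011

9


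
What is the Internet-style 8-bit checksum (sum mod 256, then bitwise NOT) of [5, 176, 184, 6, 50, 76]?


Sum = 497 mod 256 = 241
Complement = 14

14


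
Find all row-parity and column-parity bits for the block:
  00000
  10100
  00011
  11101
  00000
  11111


Row parities: 000001
Column parities: 10101

Row P: 000001, Col P: 10101, Corner: 1


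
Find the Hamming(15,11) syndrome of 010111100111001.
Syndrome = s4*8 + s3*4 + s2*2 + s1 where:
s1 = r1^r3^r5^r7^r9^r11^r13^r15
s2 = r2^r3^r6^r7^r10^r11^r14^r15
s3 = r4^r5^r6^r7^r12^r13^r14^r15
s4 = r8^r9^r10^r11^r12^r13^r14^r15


s1=0, s2=0, s3=0, s4=0

Syndrome = 0 (no error)


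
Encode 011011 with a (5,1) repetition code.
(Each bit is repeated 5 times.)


Each bit -> 5 copies

000001111111111000001111111111


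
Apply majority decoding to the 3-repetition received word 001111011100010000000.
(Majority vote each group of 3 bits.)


Groups: 001, 111, 011, 100, 010, 000, 000
Majority votes: 0110000

0110000


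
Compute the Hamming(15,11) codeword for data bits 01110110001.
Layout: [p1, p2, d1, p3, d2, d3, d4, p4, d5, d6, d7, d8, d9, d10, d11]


Parity bits: p1=0, p2=1, p3=0, p4=1

010011110110001


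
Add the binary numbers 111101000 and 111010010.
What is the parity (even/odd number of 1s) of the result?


111101000 = 488
111010010 = 466
Sum = 954 = 1110111010
1s count = 7

odd parity (7 ones in 1110111010)


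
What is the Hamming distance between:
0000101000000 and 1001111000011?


XOR: 1001010000011
Count of 1s: 5

5


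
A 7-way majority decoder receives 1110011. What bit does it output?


Ones: 5 out of 7
Threshold: 4

1 (5/7 voted 1)


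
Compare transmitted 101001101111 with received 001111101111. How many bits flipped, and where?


XOR: 100110000000

3 error(s) at position(s): 0, 3, 4


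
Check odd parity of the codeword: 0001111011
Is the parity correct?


Number of 1s: 6

No, parity error (6 ones)


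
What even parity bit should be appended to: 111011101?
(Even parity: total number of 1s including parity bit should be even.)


Number of 1s in data: 7
Parity bit: 1

1


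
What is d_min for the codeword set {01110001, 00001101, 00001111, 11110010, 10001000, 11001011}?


Comparing all pairs, minimum distance: 1
Can detect 0 errors, correct 0 errors

1


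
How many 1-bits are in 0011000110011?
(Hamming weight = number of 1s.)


Counting 1s in 0011000110011

6


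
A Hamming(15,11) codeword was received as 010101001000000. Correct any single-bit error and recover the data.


Syndrome = 9: error at position 9

Data: 00100000000 (corrected bit 9)


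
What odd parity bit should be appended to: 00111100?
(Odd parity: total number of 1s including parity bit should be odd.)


Number of 1s in data: 4
Parity bit: 1

1


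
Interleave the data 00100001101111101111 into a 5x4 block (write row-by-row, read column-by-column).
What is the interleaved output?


Matrix:
  0010
  0001
  1011
  1110
  1111
Read columns: 00111000111011101101

00111000111011101101


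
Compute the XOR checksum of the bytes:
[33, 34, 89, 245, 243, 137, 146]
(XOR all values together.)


XOR chain: 33 ^ 34 ^ 89 ^ 245 ^ 243 ^ 137 ^ 146 = 71

71


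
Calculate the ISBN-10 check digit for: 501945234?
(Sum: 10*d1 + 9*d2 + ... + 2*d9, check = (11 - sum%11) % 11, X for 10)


Weighted sum: 195
195 mod 11 = 8

Check digit: 3


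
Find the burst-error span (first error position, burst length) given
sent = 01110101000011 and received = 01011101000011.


XOR: 00101000000000

Burst at position 2, length 3


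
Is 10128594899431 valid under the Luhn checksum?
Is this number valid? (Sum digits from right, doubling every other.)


Luhn sum = 67
67 mod 10 = 7

Invalid (Luhn sum mod 10 = 7)


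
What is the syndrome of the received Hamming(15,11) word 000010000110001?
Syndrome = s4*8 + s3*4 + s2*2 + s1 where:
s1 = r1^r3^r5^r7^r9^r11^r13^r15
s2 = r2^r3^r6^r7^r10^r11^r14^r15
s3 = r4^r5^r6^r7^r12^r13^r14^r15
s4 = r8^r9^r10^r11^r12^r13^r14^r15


s1=1, s2=1, s3=0, s4=1

Syndrome = 11 (error at position 11)


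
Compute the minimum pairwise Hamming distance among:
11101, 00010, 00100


Comparing all pairs, minimum distance: 2
Can detect 1 errors, correct 0 errors

2


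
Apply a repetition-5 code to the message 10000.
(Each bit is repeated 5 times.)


Each bit -> 5 copies

1111100000000000000000000


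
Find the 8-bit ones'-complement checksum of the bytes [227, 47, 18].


Sum = 292 mod 256 = 36
Complement = 219

219


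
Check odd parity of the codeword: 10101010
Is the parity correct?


Number of 1s: 4

No, parity error (4 ones)


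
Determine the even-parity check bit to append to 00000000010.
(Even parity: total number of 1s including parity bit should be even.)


Number of 1s in data: 1
Parity bit: 1

1


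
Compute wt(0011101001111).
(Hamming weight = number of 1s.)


Counting 1s in 0011101001111

8


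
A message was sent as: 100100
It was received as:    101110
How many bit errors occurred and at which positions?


XOR: 001010

2 error(s) at position(s): 2, 4


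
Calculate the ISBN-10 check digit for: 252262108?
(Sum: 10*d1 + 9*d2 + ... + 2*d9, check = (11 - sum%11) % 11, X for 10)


Weighted sum: 161
161 mod 11 = 7

Check digit: 4


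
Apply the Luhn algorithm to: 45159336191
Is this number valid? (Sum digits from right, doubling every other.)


Luhn sum = 39
39 mod 10 = 9

Invalid (Luhn sum mod 10 = 9)


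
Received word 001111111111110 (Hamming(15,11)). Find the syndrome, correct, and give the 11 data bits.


Syndrome = 12: error at position 12

Data: 11111110110 (corrected bit 12)


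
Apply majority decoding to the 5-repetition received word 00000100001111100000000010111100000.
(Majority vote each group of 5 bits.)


Groups: 00000, 10000, 11111, 00000, 00001, 01111, 00000
Majority votes: 0010010

0010010


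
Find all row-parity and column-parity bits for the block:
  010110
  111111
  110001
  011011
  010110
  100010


Row parities: 101010
Column parities: 110111

Row P: 101010, Col P: 110111, Corner: 1


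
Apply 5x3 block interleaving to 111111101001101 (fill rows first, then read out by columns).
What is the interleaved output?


Matrix:
  111
  111
  101
  001
  101
Read columns: 111011100011111

111011100011111


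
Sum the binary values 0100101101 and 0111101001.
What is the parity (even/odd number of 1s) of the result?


0100101101 = 301
0111101001 = 489
Sum = 790 = 1100010110
1s count = 5

odd parity (5 ones in 1100010110)


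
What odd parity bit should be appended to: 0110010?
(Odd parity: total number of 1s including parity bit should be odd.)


Number of 1s in data: 3
Parity bit: 0

0


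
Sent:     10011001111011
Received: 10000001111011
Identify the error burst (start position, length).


XOR: 00011000000000

Burst at position 3, length 2


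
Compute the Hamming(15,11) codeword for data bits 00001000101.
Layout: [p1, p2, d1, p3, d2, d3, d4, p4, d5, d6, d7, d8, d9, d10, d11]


Parity bits: p1=1, p2=1, p3=0, p4=1

110000011000101


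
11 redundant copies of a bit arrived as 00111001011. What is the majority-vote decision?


Ones: 6 out of 11
Threshold: 6

1 (6/11 voted 1)


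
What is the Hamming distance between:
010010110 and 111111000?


XOR: 101101110
Count of 1s: 6

6


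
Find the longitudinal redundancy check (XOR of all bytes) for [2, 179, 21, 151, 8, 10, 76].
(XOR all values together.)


XOR chain: 2 ^ 179 ^ 21 ^ 151 ^ 8 ^ 10 ^ 76 = 125

125


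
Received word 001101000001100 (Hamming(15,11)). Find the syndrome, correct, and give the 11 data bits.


Syndrome = 0: no error detected

Data: 10100001100 (no errors)


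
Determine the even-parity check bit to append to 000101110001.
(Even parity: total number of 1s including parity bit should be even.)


Number of 1s in data: 5
Parity bit: 1

1


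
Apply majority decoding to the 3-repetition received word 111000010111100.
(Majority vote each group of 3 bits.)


Groups: 111, 000, 010, 111, 100
Majority votes: 10010

10010


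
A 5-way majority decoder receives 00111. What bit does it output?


Ones: 3 out of 5
Threshold: 3

1 (3/5 voted 1)


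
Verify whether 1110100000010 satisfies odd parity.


Number of 1s: 5

Yes, parity is correct (5 ones)


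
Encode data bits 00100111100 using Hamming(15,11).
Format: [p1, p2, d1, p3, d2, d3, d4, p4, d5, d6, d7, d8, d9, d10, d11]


Parity bits: p1=0, p2=1, p3=1, p4=0

010101000111100


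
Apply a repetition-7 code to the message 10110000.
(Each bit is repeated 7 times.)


Each bit -> 7 copies

11111110000000111111111111110000000000000000000000000000


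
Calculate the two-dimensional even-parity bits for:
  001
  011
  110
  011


Row parities: 1000
Column parities: 111

Row P: 1000, Col P: 111, Corner: 1


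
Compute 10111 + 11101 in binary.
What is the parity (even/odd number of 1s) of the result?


10111 = 23
11101 = 29
Sum = 52 = 110100
1s count = 3

odd parity (3 ones in 110100)


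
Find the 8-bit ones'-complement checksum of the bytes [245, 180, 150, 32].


Sum = 607 mod 256 = 95
Complement = 160

160


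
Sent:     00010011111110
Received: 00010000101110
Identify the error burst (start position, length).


XOR: 00000011010000

Burst at position 6, length 4


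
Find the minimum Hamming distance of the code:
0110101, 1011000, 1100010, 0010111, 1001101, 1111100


Comparing all pairs, minimum distance: 2
Can detect 1 errors, correct 0 errors

2


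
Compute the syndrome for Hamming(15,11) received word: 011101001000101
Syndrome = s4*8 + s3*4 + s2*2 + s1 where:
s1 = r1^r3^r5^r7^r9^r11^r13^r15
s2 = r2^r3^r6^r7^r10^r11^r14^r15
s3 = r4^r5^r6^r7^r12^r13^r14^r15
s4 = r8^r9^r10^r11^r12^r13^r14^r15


s1=0, s2=0, s3=0, s4=1

Syndrome = 8 (error at position 8)


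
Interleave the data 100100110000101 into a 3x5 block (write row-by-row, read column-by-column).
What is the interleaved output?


Matrix:
  10010
  01100
  00101
Read columns: 100010011100001

100010011100001


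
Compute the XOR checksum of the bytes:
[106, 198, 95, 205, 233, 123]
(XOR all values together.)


XOR chain: 106 ^ 198 ^ 95 ^ 205 ^ 233 ^ 123 = 172

172


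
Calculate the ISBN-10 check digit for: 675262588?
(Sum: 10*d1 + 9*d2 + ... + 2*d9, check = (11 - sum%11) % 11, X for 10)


Weighted sum: 283
283 mod 11 = 8

Check digit: 3


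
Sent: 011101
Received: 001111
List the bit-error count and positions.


XOR: 010010

2 error(s) at position(s): 1, 4


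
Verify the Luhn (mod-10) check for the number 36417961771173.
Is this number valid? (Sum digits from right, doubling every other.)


Luhn sum = 62
62 mod 10 = 2

Invalid (Luhn sum mod 10 = 2)


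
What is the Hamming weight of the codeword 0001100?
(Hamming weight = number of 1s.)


Counting 1s in 0001100

2


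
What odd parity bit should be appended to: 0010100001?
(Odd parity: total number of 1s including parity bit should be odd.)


Number of 1s in data: 3
Parity bit: 0

0


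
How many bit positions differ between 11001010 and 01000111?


XOR: 10001101
Count of 1s: 4

4


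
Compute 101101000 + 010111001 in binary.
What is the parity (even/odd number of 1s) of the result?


101101000 = 360
010111001 = 185
Sum = 545 = 1000100001
1s count = 3

odd parity (3 ones in 1000100001)


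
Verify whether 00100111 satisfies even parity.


Number of 1s: 4

Yes, parity is correct (4 ones)


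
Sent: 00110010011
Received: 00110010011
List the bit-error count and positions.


XOR: 00000000000

0 errors (received matches sent)


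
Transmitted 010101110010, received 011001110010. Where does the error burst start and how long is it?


XOR: 001100000000

Burst at position 2, length 2


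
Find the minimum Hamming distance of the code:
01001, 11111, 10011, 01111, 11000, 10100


Comparing all pairs, minimum distance: 1
Can detect 0 errors, correct 0 errors

1


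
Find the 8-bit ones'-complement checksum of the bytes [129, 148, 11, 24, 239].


Sum = 551 mod 256 = 39
Complement = 216

216


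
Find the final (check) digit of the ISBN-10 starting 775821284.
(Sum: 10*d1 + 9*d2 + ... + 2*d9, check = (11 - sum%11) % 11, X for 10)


Weighted sum: 286
286 mod 11 = 0

Check digit: 0


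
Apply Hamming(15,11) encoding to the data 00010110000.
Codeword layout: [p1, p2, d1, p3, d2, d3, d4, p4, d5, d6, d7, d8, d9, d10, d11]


Parity bits: p1=0, p2=1, p3=1, p4=0

010100100110000


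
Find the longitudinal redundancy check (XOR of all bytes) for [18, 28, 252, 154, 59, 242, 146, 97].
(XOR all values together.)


XOR chain: 18 ^ 28 ^ 252 ^ 154 ^ 59 ^ 242 ^ 146 ^ 97 = 82

82


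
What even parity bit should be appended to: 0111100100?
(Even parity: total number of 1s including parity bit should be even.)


Number of 1s in data: 5
Parity bit: 1

1


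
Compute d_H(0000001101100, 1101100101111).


XOR: 1101101000011
Count of 1s: 7

7


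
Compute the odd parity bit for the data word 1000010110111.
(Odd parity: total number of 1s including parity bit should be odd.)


Number of 1s in data: 7
Parity bit: 0

0


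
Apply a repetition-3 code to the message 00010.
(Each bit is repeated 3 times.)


Each bit -> 3 copies

000000000111000


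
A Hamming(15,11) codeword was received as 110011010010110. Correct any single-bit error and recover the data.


Syndrome = 0: no error detected

Data: 01100010110 (no errors)


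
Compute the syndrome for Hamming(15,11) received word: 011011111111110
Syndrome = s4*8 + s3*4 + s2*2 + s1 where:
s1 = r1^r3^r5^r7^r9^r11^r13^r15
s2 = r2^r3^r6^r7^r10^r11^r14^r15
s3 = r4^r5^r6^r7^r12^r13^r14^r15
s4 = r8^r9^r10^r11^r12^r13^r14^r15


s1=0, s2=1, s3=0, s4=1

Syndrome = 10 (error at position 10)


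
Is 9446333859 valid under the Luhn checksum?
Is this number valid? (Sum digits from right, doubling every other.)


Luhn sum = 60
60 mod 10 = 0

Valid (Luhn sum mod 10 = 0)


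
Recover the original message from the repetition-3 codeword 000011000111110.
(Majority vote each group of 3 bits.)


Groups: 000, 011, 000, 111, 110
Majority votes: 01011

01011


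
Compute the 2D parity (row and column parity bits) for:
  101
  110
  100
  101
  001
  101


Row parities: 001010
Column parities: 110

Row P: 001010, Col P: 110, Corner: 0


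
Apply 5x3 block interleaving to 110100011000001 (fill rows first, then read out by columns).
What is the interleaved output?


Matrix:
  110
  100
  011
  000
  001
Read columns: 110001010000101

110001010000101


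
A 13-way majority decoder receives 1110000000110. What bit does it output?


Ones: 5 out of 13
Threshold: 7

0 (5/13 voted 1)


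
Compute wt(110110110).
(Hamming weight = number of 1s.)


Counting 1s in 110110110

6


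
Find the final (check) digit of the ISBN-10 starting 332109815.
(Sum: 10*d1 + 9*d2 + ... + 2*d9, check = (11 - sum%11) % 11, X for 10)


Weighted sum: 170
170 mod 11 = 5

Check digit: 6


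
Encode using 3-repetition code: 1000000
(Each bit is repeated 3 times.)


Each bit -> 3 copies

111000000000000000000


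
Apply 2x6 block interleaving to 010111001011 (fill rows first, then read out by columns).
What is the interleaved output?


Matrix:
  010111
  001011
Read columns: 001001101111

001001101111


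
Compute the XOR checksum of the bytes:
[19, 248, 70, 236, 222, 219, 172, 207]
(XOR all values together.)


XOR chain: 19 ^ 248 ^ 70 ^ 236 ^ 222 ^ 219 ^ 172 ^ 207 = 39

39


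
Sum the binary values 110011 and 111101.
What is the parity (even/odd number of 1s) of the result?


110011 = 51
111101 = 61
Sum = 112 = 1110000
1s count = 3

odd parity (3 ones in 1110000)


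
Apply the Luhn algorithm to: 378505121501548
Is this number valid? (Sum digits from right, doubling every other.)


Luhn sum = 48
48 mod 10 = 8

Invalid (Luhn sum mod 10 = 8)


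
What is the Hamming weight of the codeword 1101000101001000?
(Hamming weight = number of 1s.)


Counting 1s in 1101000101001000

6


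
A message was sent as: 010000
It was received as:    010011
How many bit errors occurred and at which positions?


XOR: 000011

2 error(s) at position(s): 4, 5


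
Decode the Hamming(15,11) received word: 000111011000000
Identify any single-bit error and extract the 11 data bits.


Syndrome = 6: error at position 6

Data: 01001000000 (corrected bit 6)


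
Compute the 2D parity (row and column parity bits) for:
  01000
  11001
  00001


Row parities: 111
Column parities: 10000

Row P: 111, Col P: 10000, Corner: 1


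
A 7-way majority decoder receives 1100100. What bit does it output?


Ones: 3 out of 7
Threshold: 4

0 (3/7 voted 1)


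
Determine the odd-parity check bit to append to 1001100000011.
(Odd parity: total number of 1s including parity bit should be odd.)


Number of 1s in data: 5
Parity bit: 0

0


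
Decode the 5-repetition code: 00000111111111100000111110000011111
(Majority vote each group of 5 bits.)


Groups: 00000, 11111, 11111, 00000, 11111, 00000, 11111
Majority votes: 0110101

0110101


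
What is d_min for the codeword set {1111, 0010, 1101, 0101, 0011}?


Comparing all pairs, minimum distance: 1
Can detect 0 errors, correct 0 errors

1


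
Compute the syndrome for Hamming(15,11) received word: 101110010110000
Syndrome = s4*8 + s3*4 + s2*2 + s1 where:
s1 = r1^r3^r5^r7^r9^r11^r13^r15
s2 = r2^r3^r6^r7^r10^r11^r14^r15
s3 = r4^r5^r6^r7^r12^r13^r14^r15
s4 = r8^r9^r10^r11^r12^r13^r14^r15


s1=0, s2=1, s3=0, s4=1

Syndrome = 10 (error at position 10)


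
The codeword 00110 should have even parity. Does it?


Number of 1s: 2

Yes, parity is correct (2 ones)


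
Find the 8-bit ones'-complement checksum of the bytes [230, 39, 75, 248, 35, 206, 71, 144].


Sum = 1048 mod 256 = 24
Complement = 231

231


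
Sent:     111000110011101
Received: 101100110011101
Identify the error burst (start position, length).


XOR: 010100000000000

Burst at position 1, length 3


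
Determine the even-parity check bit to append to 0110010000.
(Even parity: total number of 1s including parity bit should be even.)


Number of 1s in data: 3
Parity bit: 1

1


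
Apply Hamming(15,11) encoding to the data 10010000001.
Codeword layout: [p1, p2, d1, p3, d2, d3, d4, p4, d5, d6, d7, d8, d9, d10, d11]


Parity bits: p1=1, p2=1, p3=0, p4=1

111000110000001


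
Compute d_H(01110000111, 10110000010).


XOR: 11000000101
Count of 1s: 4

4


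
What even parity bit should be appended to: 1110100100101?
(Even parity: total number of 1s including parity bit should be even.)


Number of 1s in data: 7
Parity bit: 1

1


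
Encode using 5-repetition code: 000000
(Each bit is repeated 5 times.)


Each bit -> 5 copies

000000000000000000000000000000


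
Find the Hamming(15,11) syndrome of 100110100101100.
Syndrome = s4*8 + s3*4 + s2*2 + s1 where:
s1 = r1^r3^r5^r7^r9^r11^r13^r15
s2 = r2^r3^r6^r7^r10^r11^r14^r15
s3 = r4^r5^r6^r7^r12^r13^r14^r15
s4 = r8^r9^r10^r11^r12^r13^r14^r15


s1=0, s2=0, s3=1, s4=1

Syndrome = 12 (error at position 12)


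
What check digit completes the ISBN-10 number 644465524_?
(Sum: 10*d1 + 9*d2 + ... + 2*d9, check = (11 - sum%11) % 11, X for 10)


Weighted sum: 251
251 mod 11 = 9

Check digit: 2


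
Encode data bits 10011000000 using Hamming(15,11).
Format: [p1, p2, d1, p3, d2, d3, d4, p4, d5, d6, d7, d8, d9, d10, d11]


Parity bits: p1=1, p2=0, p3=1, p4=1

101100111000000


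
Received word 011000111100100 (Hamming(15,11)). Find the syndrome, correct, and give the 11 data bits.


Syndrome = 0: no error detected

Data: 10011100100 (no errors)


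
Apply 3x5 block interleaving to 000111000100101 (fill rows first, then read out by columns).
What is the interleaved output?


Matrix:
  00011
  10001
  00101
Read columns: 010000001100111

010000001100111


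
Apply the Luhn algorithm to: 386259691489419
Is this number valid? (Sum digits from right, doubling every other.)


Luhn sum = 90
90 mod 10 = 0

Valid (Luhn sum mod 10 = 0)


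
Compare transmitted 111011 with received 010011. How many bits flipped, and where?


XOR: 101000

2 error(s) at position(s): 0, 2


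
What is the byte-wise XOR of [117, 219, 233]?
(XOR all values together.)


XOR chain: 117 ^ 219 ^ 233 = 71

71


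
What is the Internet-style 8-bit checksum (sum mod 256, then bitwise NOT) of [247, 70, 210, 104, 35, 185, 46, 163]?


Sum = 1060 mod 256 = 36
Complement = 219

219


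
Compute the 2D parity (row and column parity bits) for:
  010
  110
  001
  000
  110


Row parities: 10100
Column parities: 011

Row P: 10100, Col P: 011, Corner: 0


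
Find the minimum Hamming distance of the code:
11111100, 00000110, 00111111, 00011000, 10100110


Comparing all pairs, minimum distance: 2
Can detect 1 errors, correct 0 errors

2


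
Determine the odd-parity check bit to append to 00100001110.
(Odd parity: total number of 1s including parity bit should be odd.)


Number of 1s in data: 4
Parity bit: 1

1


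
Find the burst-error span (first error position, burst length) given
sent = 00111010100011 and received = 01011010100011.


XOR: 01100000000000

Burst at position 1, length 2


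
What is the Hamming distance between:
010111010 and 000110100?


XOR: 010001110
Count of 1s: 4

4


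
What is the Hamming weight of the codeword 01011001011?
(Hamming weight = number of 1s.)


Counting 1s in 01011001011

6


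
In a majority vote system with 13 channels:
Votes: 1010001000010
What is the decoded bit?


Ones: 4 out of 13
Threshold: 7

0 (4/13 voted 1)


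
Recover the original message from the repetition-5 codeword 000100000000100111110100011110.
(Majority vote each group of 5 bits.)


Groups: 00010, 00000, 00100, 11111, 01000, 11110
Majority votes: 000101

000101


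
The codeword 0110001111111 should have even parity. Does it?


Number of 1s: 9

No, parity error (9 ones)


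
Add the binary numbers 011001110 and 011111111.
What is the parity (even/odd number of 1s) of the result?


011001110 = 206
011111111 = 255
Sum = 461 = 111001101
1s count = 6

even parity (6 ones in 111001101)


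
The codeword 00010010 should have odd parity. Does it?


Number of 1s: 2

No, parity error (2 ones)


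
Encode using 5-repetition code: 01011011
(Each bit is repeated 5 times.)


Each bit -> 5 copies

0000011111000001111111111000001111111111


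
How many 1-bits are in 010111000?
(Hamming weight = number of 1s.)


Counting 1s in 010111000

4


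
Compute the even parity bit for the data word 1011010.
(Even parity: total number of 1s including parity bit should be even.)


Number of 1s in data: 4
Parity bit: 0

0


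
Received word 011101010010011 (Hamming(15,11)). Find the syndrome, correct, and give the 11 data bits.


Syndrome = 1: error at position 1

Data: 10100010011 (corrected bit 1)


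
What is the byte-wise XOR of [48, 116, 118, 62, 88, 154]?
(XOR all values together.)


XOR chain: 48 ^ 116 ^ 118 ^ 62 ^ 88 ^ 154 = 206

206


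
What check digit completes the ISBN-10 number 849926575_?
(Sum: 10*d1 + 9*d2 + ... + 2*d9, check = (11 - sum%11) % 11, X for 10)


Weighted sum: 344
344 mod 11 = 3

Check digit: 8


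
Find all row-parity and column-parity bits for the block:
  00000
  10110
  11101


Row parities: 010
Column parities: 01011

Row P: 010, Col P: 01011, Corner: 1


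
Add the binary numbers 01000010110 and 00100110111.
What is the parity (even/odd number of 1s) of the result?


01000010110 = 534
00100110111 = 311
Sum = 845 = 1101001101
1s count = 6

even parity (6 ones in 1101001101)
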